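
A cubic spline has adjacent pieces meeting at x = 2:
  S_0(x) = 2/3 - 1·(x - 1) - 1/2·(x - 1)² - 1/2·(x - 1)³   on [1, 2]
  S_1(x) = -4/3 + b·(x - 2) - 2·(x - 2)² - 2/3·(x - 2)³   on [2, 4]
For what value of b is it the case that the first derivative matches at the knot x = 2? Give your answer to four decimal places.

-3.5000

S_0'(x) = -1 - 1·(x - 1) - 3/2·(x - 1)², so S_0'(2) = -7/2. On the right, S_1'(2) = b, so b = -7/2.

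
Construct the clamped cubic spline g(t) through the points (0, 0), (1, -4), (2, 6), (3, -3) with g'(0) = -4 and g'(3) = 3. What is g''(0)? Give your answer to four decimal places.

-19.7333

With M_i denoting the second derivative at x_i, h_i = 1, 1, 1, and Δ_i = (y_(i+1) − y_i)/h_i = -4, 10, -9:
  1·M_0 + 4·M_1 + 1·M_2 = 6(Δ_1 - Δ_0) = 84
  1·M_1 + 4·M_2 + 1·M_3 = 6(Δ_2 - Δ_1) = -114
Clamped end conditions give two more equations: 2h_0·M_0 + h_0·M_1 = 6(Δ_0 - g'(0)) = 0 and h_2·M_2 + 2h_2·M_3 = 6(g'(3) - Δ_2) = 72.
Forward elimination and back-substitution give M_0 = -296/15, M_1 = 592/15, M_2 = -812/15, M_3 = 946/15.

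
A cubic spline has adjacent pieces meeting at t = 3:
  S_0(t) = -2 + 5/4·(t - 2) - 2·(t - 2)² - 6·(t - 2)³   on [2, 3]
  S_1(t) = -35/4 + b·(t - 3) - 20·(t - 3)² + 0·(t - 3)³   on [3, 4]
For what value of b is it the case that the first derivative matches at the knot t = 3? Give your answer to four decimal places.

S_0'(t) = 5/4 - 4·(t - 2) - 18·(t - 2)², so S_0'(3) = -83/4. On the right, S_1'(3) = b, so b = -83/4.

-20.7500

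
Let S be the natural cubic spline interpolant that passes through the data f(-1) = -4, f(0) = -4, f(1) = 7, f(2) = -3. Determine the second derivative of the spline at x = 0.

26

Write m_i for S''(x_i). With h_i = 1, 1, 1 and divided differences Δ_i = 0, 11, -10, the continuity of S' gives the tridiagonal system
  1·m_0 + 4·m_1 + 1·m_2 = 6(Δ_1 - Δ_0) = 66
  1·m_1 + 4·m_2 + 1·m_3 = 6(Δ_2 - Δ_1) = -126
Natural end conditions: m_0 = m_3 = 0.
Solving: m_0 = 0, m_1 = 26, m_2 = -38, m_3 = 0.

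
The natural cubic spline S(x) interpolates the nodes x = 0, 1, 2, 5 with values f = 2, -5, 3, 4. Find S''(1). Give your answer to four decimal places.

24.7097

With M_i denoting the second derivative at x_i, h_i = 1, 1, 3, and Δ_i = (y_(i+1) − y_i)/h_i = -7, 8, 1/3:
  1·M_0 + 4·M_1 + 1·M_2 = 6(Δ_1 - Δ_0) = 90
  1·M_1 + 8·M_2 + 3·M_3 = 6(Δ_2 - Δ_1) = -46
Natural end conditions: M_0 = M_3 = 0.
Solving: M_0 = 0, M_1 = 766/31, M_2 = -274/31, M_3 = 0.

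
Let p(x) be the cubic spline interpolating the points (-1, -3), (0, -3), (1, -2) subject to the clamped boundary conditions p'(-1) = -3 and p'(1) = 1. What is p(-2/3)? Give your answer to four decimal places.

-3.5370

Write M_i for p''(x_i). With h_i = 1, 1 and divided differences Δ_i = 0, 1, the continuity of p' gives the tridiagonal system
  1·M_0 + 4·M_1 + 1·M_2 = 6(Δ_1 - Δ_0) = 6
Clamped end conditions give two more equations: 2h_0·M_0 + h_0·M_1 = 6(Δ_0 - p'(-1)) = 18 and h_1·M_1 + 2h_1·M_2 = 6(p'(1) - Δ_1) = 0.
Hence M_0 = 19/2, M_1 = -1, M_2 = 1/2.
On [-1, 0], p(x) = -3 - 3·(x + 1) + 19/4·(x + 1)² - 7/4·(x + 1)³.
With (x + 1) = 1/3: p(-2/3) = -191/54.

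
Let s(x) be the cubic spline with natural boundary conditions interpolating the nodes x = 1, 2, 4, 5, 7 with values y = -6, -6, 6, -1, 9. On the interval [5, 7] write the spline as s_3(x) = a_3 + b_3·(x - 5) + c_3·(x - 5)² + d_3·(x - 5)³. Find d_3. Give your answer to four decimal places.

Put M_i = s'' at the i-th knot. Here h = (1, 2, 1, 2) and Δ = (0, 6, -7, 5), so the interior equations h_(i-1)·M_(i-1) + 2(h_(i-1)+h_i)·M_i + h_i·M_(i+1) = 6(Δ_i − Δ_(i-1)) read
  1·M_0 + 6·M_1 + 2·M_2 = 6(Δ_1 - Δ_0) = 36
  2·M_1 + 6·M_2 + 1·M_3 = 6(Δ_2 - Δ_1) = -78
  1·M_2 + 6·M_3 + 2·M_4 = 6(Δ_3 - Δ_2) = 72
Natural end conditions: M_0 = M_4 = 0.
Solving the tridiagonal system: M_0 = 0, M_1 = 390/31, M_2 = -612/31, M_3 = 474/31, M_4 = 0.
On [5, 7], with s_3(x) = a_3 + b_3·(x - 5) + c_3·(x - 5)² + d_3·(x - 5)³: c_3 = M_3/2 = 237/31, d_3 = (M_4 - M_3)/(6h_3) = -79/62, b_3 = Δ_3 - h_3(2M_3 + M_4)/6 = -161/31.

-1.2742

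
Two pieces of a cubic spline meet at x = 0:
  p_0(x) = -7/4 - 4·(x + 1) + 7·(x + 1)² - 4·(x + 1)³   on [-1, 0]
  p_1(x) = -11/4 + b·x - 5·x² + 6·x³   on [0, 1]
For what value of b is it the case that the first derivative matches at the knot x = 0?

p_0'(x) = -4 + 14·(x + 1) - 12·(x + 1)², so p_0'(0) = -2. On the right, p_1'(0) = b, so b = -2.

-2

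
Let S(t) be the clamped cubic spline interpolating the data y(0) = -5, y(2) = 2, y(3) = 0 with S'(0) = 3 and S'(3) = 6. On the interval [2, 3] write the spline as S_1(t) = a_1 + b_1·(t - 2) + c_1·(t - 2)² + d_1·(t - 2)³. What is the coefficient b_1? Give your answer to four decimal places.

-2.7500

With σ_i denoting the second derivative at x_i, h_i = 2, 1, and Δ_i = (y_(i+1) − y_i)/h_i = 7/2, -2:
  2·σ_0 + 6·σ_1 + 1·σ_2 = 6(Δ_1 - Δ_0) = -33
Clamped end conditions give two more equations: 2h_0·σ_0 + h_0·σ_1 = 6(Δ_0 - S'(0)) = 3 and h_1·σ_1 + 2h_1·σ_2 = 6(S'(3) - Δ_1) = 48.
Forward elimination and back-substitution give σ_0 = 29/4, σ_1 = -13, σ_2 = 61/2.
On [2, 3], with S_1(t) = a_1 + b_1·(t - 2) + c_1·(t - 2)² + d_1·(t - 2)³: c_1 = σ_1/2 = -13/2, d_1 = (σ_2 - σ_1)/(6h_1) = 29/4, b_1 = Δ_1 - h_1(2σ_1 + σ_2)/6 = -11/4.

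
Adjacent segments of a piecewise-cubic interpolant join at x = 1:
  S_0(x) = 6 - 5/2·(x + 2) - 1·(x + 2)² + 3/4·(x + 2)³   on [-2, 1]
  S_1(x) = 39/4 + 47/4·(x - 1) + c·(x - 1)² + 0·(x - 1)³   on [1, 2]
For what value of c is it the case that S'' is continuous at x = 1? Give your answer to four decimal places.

S_0''(x) = -2 + 9/2·(x + 2), so S_0''(1) = 23/2. On the right, S_1''(1) = 2c, so c = 23/4.

5.7500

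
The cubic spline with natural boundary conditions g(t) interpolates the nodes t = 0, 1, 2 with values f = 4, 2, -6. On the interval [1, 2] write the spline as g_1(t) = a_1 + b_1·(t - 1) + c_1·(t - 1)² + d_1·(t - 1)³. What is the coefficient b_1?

-5

With M_i denoting the second derivative at x_i, h_i = 1, 1, and Δ_i = (y_(i+1) − y_i)/h_i = -2, -8:
  1·M_0 + 4·M_1 + 1·M_2 = 6(Δ_1 - Δ_0) = -36
Natural end conditions: M_0 = M_2 = 0.
Hence M_0 = 0, M_1 = -9, M_2 = 0.
On [1, 2], with g_1(t) = a_1 + b_1·(t - 1) + c_1·(t - 1)² + d_1·(t - 1)³: c_1 = M_1/2 = -9/2, d_1 = (M_2 - M_1)/(6h_1) = 3/2, b_1 = Δ_1 - h_1(2M_1 + M_2)/6 = -5.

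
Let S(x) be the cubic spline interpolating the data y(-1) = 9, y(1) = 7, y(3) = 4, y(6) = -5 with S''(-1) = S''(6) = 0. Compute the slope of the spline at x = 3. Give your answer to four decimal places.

Write m_i for S''(x_i). With h_i = 2, 2, 3 and divided differences Δ_i = -1, -3/2, -3, the continuity of S' gives the tridiagonal system
  2·m_0 + 8·m_1 + 2·m_2 = 6(Δ_1 - Δ_0) = -3
  2·m_1 + 10·m_2 + 3·m_3 = 6(Δ_2 - Δ_1) = -9
Natural end conditions: m_0 = m_3 = 0.
Solving: m_0 = 0, m_1 = -3/19, m_2 = -33/38, m_3 = 0.
On [3, 6], S'(x) = b_2 + 2c_2·(x - 3) + 3d_2·(x - 3)² with b_2 = Δ_2 - h_2(2m_2 + m_3)/6 = -81/38, c_2 = m_2/2 = -33/76, d_2 = (m_3 - m_2)/(6h_2) = 11/228. So S'(3) = -81/38.

-2.1316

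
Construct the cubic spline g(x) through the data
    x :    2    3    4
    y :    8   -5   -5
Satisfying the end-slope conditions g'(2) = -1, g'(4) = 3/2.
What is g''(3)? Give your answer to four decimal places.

36.5000

With M_i denoting the second derivative at x_i, h_i = 1, 1, and Δ_i = (y_(i+1) − y_i)/h_i = -13, 0:
  1·M_0 + 4·M_1 + 1·M_2 = 6(Δ_1 - Δ_0) = 78
Clamped end conditions give two more equations: 2h_0·M_0 + h_0·M_1 = 6(Δ_0 - g'(2)) = -72 and h_1·M_1 + 2h_1·M_2 = 6(g'(4) - Δ_1) = 9.
Forward elimination and back-substitution give M_0 = -217/4, M_1 = 73/2, M_2 = -55/4.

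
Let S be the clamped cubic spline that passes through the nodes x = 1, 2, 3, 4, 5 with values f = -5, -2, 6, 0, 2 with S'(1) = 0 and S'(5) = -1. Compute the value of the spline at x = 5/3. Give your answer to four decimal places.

Write m_i for S''(x_i). With h_i = 1, 1, 1, 1 and divided differences Δ_i = 3, 8, -6, 2, the continuity of S' gives the tridiagonal system
  1·m_0 + 4·m_1 + 1·m_2 = 6(Δ_1 - Δ_0) = 30
  1·m_1 + 4·m_2 + 1·m_3 = 6(Δ_2 - Δ_1) = -84
  1·m_2 + 4·m_3 + 1·m_4 = 6(Δ_3 - Δ_2) = 48
Clamped end conditions give two more equations: 2h_0·m_0 + h_0·m_1 = 6(Δ_0 - S'(1)) = 18 and h_3·m_3 + 2h_3·m_4 = 6(S'(5) - Δ_3) = -18.
Hence m_0 = 11/7, m_1 = 104/7, m_2 = -31, m_3 = 176/7, m_4 = -151/7.
On [1, 2], S(x) = -5 + 0·(x - 1) + 11/14·(x - 1)² + 31/14·(x - 1)³.
With (x - 1) = 2/3: S(5/3) = -755/189.

-3.9947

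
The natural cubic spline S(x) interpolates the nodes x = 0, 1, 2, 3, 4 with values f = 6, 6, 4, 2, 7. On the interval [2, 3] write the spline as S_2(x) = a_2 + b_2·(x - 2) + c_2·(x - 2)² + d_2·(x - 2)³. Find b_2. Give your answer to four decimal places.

Write m_i for S''(x_i). With h_i = 1, 1, 1, 1 and divided differences Δ_i = 0, -2, -2, 5, the continuity of S' gives the tridiagonal system
  1·m_0 + 4·m_1 + 1·m_2 = 6(Δ_1 - Δ_0) = -12
  1·m_1 + 4·m_2 + 1·m_3 = 6(Δ_2 - Δ_1) = 0
  1·m_2 + 4·m_3 + 1·m_4 = 6(Δ_3 - Δ_2) = 42
Natural end conditions: m_0 = m_4 = 0.
Forward elimination and back-substitution give m_0 = 0, m_1 = -69/28, m_2 = -15/7, m_3 = 309/28, m_4 = 0.
On [2, 3], with S_2(x) = a_2 + b_2·(x - 2) + c_2·(x - 2)² + d_2·(x - 2)³: c_2 = m_2/2 = -15/14, d_2 = (m_3 - m_2)/(6h_2) = 123/56, b_2 = Δ_2 - h_2(2m_2 + m_3)/6 = -25/8.

-3.1250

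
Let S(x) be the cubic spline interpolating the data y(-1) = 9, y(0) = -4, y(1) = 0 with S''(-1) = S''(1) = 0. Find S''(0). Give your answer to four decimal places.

25.5000

Let σ_i = S''(x_i). Step sizes h_i = 1, 1; slopes of the chords Δ_i = (y_(i+1) - y_i)/h_i = -13, 4.
  1·σ_0 + 4·σ_1 + 1·σ_2 = 6(Δ_1 - Δ_0) = 102
Natural end conditions: σ_0 = σ_2 = 0.
Forward elimination and back-substitution give σ_0 = 0, σ_1 = 51/2, σ_2 = 0.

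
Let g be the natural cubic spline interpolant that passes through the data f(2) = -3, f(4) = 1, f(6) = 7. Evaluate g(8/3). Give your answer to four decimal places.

With σ_i denoting the second derivative at x_i, h_i = 2, 2, and Δ_i = (y_(i+1) − y_i)/h_i = 2, 3:
  2·σ_0 + 8·σ_1 + 2·σ_2 = 6(Δ_1 - Δ_0) = 6
Natural end conditions: σ_0 = σ_2 = 0.
Solving: σ_0 = 0, σ_1 = 3/4, σ_2 = 0.
On [2, 4], g(t) = -3 + 7/4·(t - 2) + 0·(t - 2)² + 1/16·(t - 2)³.
With (t - 2) = 2/3: g(8/3) = -49/27.

-1.8148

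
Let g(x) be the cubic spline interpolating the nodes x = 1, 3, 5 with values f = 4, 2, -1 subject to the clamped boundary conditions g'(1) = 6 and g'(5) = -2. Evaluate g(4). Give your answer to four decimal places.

0.2813

Put σ_i = g'' at the i-th knot. Here h = (2, 2) and Δ = (-1, -3/2), so the interior equations h_(i-1)·σ_(i-1) + 2(h_(i-1)+h_i)·σ_i + h_i·σ_(i+1) = 6(Δ_i − Δ_(i-1)) read
  2·σ_0 + 8·σ_1 + 2·σ_2 = 6(Δ_1 - Δ_0) = -3
Clamped end conditions give two more equations: 2h_0·σ_0 + h_0·σ_1 = 6(Δ_0 - g'(1)) = -42 and h_1·σ_1 + 2h_1·σ_2 = 6(g'(5) - Δ_1) = -3.
Hence σ_0 = -97/8, σ_1 = 13/4, σ_2 = -19/8.
On [3, 5], g(x) = 2 - 23/8·(x - 3) + 13/8·(x - 3)² - 15/32·(x - 3)³.
With (x - 3) = 1: g(4) = 9/32.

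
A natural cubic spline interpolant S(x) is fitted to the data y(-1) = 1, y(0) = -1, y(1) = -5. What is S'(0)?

-3

Let M_i = S''(x_i). Step sizes h_i = 1, 1; slopes of the chords Δ_i = (y_(i+1) - y_i)/h_i = -2, -4.
  1·M_0 + 4·M_1 + 1·M_2 = 6(Δ_1 - Δ_0) = -12
Natural end conditions: M_0 = M_2 = 0.
Solving: M_0 = 0, M_1 = -3, M_2 = 0.
On [0, 1], S'(x) = b_1 + 2c_1·x + 3d_1·x² with b_1 = Δ_1 - h_1(2M_1 + M_2)/6 = -3, c_1 = M_1/2 = -3/2, d_1 = (M_2 - M_1)/(6h_1) = 1/2. So S'(0) = -3.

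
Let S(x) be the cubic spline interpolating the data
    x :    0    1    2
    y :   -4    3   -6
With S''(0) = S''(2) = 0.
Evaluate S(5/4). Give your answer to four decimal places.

Put M_i = S'' at the i-th knot. Here h = (1, 1) and Δ = (7, -9), so the interior equations h_(i-1)·M_(i-1) + 2(h_(i-1)+h_i)·M_i + h_i·M_(i+1) = 6(Δ_i − Δ_(i-1)) read
  1·M_0 + 4·M_1 + 1·M_2 = 6(Δ_1 - Δ_0) = -96
Natural end conditions: M_0 = M_2 = 0.
Solving the tridiagonal system: M_0 = 0, M_1 = -24, M_2 = 0.
On [1, 2], S(x) = 3 - 1·(x - 1) - 12·(x - 1)² + 4·(x - 1)³.
With (x - 1) = 1/4: S(5/4) = 33/16.

2.0625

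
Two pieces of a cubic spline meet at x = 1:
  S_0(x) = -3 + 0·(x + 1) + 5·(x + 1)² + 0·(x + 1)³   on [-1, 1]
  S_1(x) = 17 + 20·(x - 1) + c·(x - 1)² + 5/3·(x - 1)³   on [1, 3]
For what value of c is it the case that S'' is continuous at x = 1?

S_0''(x) = 10 + 0·(x + 1), so S_0''(1) = 10. On the right, S_1''(1) = 2c, so c = 5.

5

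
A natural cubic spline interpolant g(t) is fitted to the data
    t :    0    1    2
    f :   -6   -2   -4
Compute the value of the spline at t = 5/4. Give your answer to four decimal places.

-2.0078

With M_i denoting the second derivative at x_i, h_i = 1, 1, and Δ_i = (y_(i+1) − y_i)/h_i = 4, -2:
  1·M_0 + 4·M_1 + 1·M_2 = 6(Δ_1 - Δ_0) = -36
Natural end conditions: M_0 = M_2 = 0.
Forward elimination and back-substitution give M_0 = 0, M_1 = -9, M_2 = 0.
On [1, 2], g(t) = -2 + 1·(t - 1) - 9/2·(t - 1)² + 3/2·(t - 1)³.
With (t - 1) = 1/4: g(5/4) = -257/128.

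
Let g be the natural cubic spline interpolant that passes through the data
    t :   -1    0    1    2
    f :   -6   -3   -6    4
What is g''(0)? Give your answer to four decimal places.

Put σ_i = g'' at the i-th knot. Here h = (1, 1, 1) and Δ = (3, -3, 10), so the interior equations h_(i-1)·σ_(i-1) + 2(h_(i-1)+h_i)·σ_i + h_i·σ_(i+1) = 6(Δ_i − Δ_(i-1)) read
  1·σ_0 + 4·σ_1 + 1·σ_2 = 6(Δ_1 - Δ_0) = -36
  1·σ_1 + 4·σ_2 + 1·σ_3 = 6(Δ_2 - Δ_1) = 78
Natural end conditions: σ_0 = σ_3 = 0.
Forward elimination and back-substitution give σ_0 = 0, σ_1 = -74/5, σ_2 = 116/5, σ_3 = 0.

-14.8000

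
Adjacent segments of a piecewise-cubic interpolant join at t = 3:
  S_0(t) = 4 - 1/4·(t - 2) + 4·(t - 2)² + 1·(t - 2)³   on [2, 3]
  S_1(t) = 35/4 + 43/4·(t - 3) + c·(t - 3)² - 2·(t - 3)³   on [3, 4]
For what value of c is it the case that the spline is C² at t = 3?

S_0''(t) = 8 + 6·(t - 2), so S_0''(3) = 14. On the right, S_1''(3) = 2c, so c = 7.

7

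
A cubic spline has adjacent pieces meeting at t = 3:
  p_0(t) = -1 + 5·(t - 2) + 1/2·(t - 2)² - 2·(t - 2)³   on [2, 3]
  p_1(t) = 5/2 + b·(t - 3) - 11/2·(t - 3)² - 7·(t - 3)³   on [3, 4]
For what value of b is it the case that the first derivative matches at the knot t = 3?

0

p_0'(t) = 5 + 1·(t - 2) - 6·(t - 2)², so p_0'(3) = 0. On the right, p_1'(3) = b, so b = 0.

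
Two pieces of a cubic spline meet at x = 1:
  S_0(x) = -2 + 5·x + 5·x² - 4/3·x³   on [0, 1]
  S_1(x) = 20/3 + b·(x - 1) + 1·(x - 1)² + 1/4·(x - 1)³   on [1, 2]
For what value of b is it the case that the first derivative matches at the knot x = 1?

S_0'(x) = 5 + 10·x - 4·x², so S_0'(1) = 11. On the right, S_1'(1) = b, so b = 11.

11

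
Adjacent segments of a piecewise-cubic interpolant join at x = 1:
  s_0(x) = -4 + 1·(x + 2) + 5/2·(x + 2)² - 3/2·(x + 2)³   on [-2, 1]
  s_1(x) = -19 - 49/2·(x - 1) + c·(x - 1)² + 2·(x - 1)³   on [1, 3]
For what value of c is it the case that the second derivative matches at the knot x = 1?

-11

s_0''(x) = 5 - 9·(x + 2), so s_0''(1) = -22. On the right, s_1''(1) = 2c, so c = -11.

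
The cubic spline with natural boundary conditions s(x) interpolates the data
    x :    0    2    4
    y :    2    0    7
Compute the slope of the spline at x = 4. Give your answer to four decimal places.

4.6250

Put M_i = s'' at the i-th knot. Here h = (2, 2) and Δ = (-1, 7/2), so the interior equations h_(i-1)·M_(i-1) + 2(h_(i-1)+h_i)·M_i + h_i·M_(i+1) = 6(Δ_i − Δ_(i-1)) read
  2·M_0 + 8·M_1 + 2·M_2 = 6(Δ_1 - Δ_0) = 27
Natural end conditions: M_0 = M_2 = 0.
Solving the tridiagonal system: M_0 = 0, M_1 = 27/8, M_2 = 0.
On [2, 4], s'(x) = b_1 + 2c_1·(x - 2) + 3d_1·(x - 2)² with b_1 = Δ_1 - h_1(2M_1 + M_2)/6 = 5/4, c_1 = M_1/2 = 27/16, d_1 = (M_2 - M_1)/(6h_1) = -9/32. So s'(4) = 37/8.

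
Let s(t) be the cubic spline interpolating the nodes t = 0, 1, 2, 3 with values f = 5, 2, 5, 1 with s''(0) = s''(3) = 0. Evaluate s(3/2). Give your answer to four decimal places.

3.5750

Write σ_i for s''(x_i). With h_i = 1, 1, 1 and divided differences Δ_i = -3, 3, -4, the continuity of s' gives the tridiagonal system
  1·σ_0 + 4·σ_1 + 1·σ_2 = 6(Δ_1 - Δ_0) = 36
  1·σ_1 + 4·σ_2 + 1·σ_3 = 6(Δ_2 - Δ_1) = -42
Natural end conditions: σ_0 = σ_3 = 0.
Forward elimination and back-substitution give σ_0 = 0, σ_1 = 62/5, σ_2 = -68/5, σ_3 = 0.
On [1, 2], s(t) = 2 + 17/15·(t - 1) + 31/5·(t - 1)² - 13/3·(t - 1)³.
With (t - 1) = 1/2: s(3/2) = 143/40.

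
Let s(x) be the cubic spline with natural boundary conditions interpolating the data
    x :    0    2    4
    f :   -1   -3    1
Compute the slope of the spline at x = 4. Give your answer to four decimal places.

With M_i denoting the second derivative at x_i, h_i = 2, 2, and Δ_i = (y_(i+1) − y_i)/h_i = -1, 2:
  2·M_0 + 8·M_1 + 2·M_2 = 6(Δ_1 - Δ_0) = 18
Natural end conditions: M_0 = M_2 = 0.
Solving: M_0 = 0, M_1 = 9/4, M_2 = 0.
On [2, 4], s'(x) = b_1 + 2c_1·(x - 2) + 3d_1·(x - 2)² with b_1 = Δ_1 - h_1(2M_1 + M_2)/6 = 1/2, c_1 = M_1/2 = 9/8, d_1 = (M_2 - M_1)/(6h_1) = -3/16. So s'(4) = 11/4.

2.7500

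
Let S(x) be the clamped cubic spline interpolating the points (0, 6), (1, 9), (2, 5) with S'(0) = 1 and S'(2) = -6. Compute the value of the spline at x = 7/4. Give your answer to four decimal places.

Let M_i = S''(x_i). Step sizes h_i = 1, 1; slopes of the chords Δ_i = (y_(i+1) - y_i)/h_i = 3, -4.
  1·M_0 + 4·M_1 + 1·M_2 = 6(Δ_1 - Δ_0) = -42
Clamped end conditions give two more equations: 2h_0·M_0 + h_0·M_1 = 6(Δ_0 - S'(0)) = 12 and h_1·M_1 + 2h_1·M_2 = 6(S'(2) - Δ_1) = -12.
Hence M_0 = 13, M_1 = -14, M_2 = 1.
On [1, 2], S(x) = 9 + 1/2·(x - 1) - 7·(x - 1)² + 5/2·(x - 1)³.
With (x - 1) = 3/4: S(7/4) = 831/128.

6.4922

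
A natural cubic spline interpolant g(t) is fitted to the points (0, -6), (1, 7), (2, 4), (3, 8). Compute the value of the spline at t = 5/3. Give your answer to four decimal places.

Put σ_i = g'' at the i-th knot. Here h = (1, 1, 1) and Δ = (13, -3, 4), so the interior equations h_(i-1)·σ_(i-1) + 2(h_(i-1)+h_i)·σ_i + h_i·σ_(i+1) = 6(Δ_i − Δ_(i-1)) read
  1·σ_0 + 4·σ_1 + 1·σ_2 = 6(Δ_1 - Δ_0) = -96
  1·σ_1 + 4·σ_2 + 1·σ_3 = 6(Δ_2 - Δ_1) = 42
Natural end conditions: σ_0 = σ_3 = 0.
Solving: σ_0 = 0, σ_1 = -142/5, σ_2 = 88/5, σ_3 = 0.
On [1, 2], g(t) = 7 + 53/15·(t - 1) - 71/5·(t - 1)² + 23/3·(t - 1)³.
With (t - 1) = 2/3: g(5/3) = 2153/405.

5.3160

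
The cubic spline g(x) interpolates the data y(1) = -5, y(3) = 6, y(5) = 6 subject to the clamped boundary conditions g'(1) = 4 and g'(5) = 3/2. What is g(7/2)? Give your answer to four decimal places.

6.6328

With M_i denoting the second derivative at x_i, h_i = 2, 2, and Δ_i = (y_(i+1) − y_i)/h_i = 11/2, 0:
  2·M_0 + 8·M_1 + 2·M_2 = 6(Δ_1 - Δ_0) = -33
Clamped end conditions give two more equations: 2h_0·M_0 + h_0·M_1 = 6(Δ_0 - g'(1)) = 9 and h_1·M_1 + 2h_1·M_2 = 6(g'(5) - Δ_1) = 9.
Solving: M_0 = 23/4, M_1 = -7, M_2 = 23/4.
On [3, 5], g(x) = 6 + 11/4·(x - 3) - 7/2·(x - 3)² + 17/16·(x - 3)³.
With (x - 3) = 1/2: g(7/2) = 849/128.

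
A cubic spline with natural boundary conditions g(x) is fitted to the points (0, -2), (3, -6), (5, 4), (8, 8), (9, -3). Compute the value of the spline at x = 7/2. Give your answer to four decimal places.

-4.3067

Let σ_i = g''(x_i). Step sizes h_i = 3, 2, 3, 1; slopes of the chords Δ_i = (y_(i+1) - y_i)/h_i = -4/3, 5, 4/3, -11.
  3·σ_0 + 10·σ_1 + 2·σ_2 = 6(Δ_1 - Δ_0) = 38
  2·σ_1 + 10·σ_2 + 3·σ_3 = 6(Δ_2 - Δ_1) = -22
  3·σ_2 + 8·σ_3 + 1·σ_4 = 6(Δ_3 - Δ_2) = -74
Natural end conditions: σ_0 = σ_4 = 0.
Solving: σ_0 = 0, σ_1 = 1303/339, σ_2 = -74/339, σ_3 = -1036/113, σ_4 = 0.
On [3, 5], g(x) = -6 + 851/339·(x - 3) + 1303/678·(x - 3)² - 153/452·(x - 3)³.
With (x - 3) = 1/2: g(7/2) = -15573/3616.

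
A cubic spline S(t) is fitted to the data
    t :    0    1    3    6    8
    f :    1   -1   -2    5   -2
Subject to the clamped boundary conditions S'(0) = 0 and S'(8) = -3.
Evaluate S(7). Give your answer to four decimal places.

With M_i denoting the second derivative at x_i, h_i = 1, 2, 3, 2, and Δ_i = (y_(i+1) − y_i)/h_i = -2, -1/2, 7/3, -7/2:
  1·M_0 + 6·M_1 + 2·M_2 = 6(Δ_1 - Δ_0) = 9
  2·M_1 + 10·M_2 + 3·M_3 = 6(Δ_2 - Δ_1) = 17
  3·M_2 + 10·M_3 + 2·M_4 = 6(Δ_3 - Δ_2) = -35
Clamped end conditions give two more equations: 2h_0·M_0 + h_0·M_1 = 6(Δ_0 - S'(0)) = -12 and h_3·M_3 + 2h_3·M_4 = 6(S'(8) - Δ_3) = 3.
Solving the tridiagonal system: M_0 = -1868/273, M_1 = 460/273, M_2 = 1565/546, M_3 = -456/91, M_4 = 1185/364.
On [6, 8], S(t) = 5 - 453/364·(t - 6) - 228/91·(t - 6)² + 1003/1456·(t - 6)³.
With (t - 6) = 1: S(7) = 2823/1456.

1.9389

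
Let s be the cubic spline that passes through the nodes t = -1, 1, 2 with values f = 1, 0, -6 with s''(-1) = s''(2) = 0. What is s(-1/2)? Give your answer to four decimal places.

Write m_i for s''(x_i). With h_i = 2, 1 and divided differences Δ_i = -1/2, -6, the continuity of s' gives the tridiagonal system
  2·m_0 + 6·m_1 + 1·m_2 = 6(Δ_1 - Δ_0) = -33
Natural end conditions: m_0 = m_2 = 0.
Solving: m_0 = 0, m_1 = -11/2, m_2 = 0.
On [-1, 1], s(t) = 1 + 4/3·(t + 1) + 0·(t + 1)² - 11/24·(t + 1)³.
With (t + 1) = 1/2: s(-1/2) = 103/64.

1.6094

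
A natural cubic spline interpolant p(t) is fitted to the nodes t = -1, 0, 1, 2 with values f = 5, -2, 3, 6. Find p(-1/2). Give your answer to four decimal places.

0.2500

Put m_i = p'' at the i-th knot. Here h = (1, 1, 1) and Δ = (-7, 5, 3), so the interior equations h_(i-1)·m_(i-1) + 2(h_(i-1)+h_i)·m_i + h_i·m_(i+1) = 6(Δ_i − Δ_(i-1)) read
  1·m_0 + 4·m_1 + 1·m_2 = 6(Δ_1 - Δ_0) = 72
  1·m_1 + 4·m_2 + 1·m_3 = 6(Δ_2 - Δ_1) = -12
Natural end conditions: m_0 = m_3 = 0.
Solving the tridiagonal system: m_0 = 0, m_1 = 20, m_2 = -8, m_3 = 0.
On [-1, 0], p(t) = 5 - 31/3·(t + 1) + 0·(t + 1)² + 10/3·(t + 1)³.
With (t + 1) = 1/2: p(-1/2) = 1/4.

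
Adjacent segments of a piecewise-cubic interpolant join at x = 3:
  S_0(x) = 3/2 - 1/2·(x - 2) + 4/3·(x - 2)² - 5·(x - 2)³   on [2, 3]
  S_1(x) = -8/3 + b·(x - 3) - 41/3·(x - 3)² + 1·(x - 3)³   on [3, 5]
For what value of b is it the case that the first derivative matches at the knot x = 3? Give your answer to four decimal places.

-12.8333

S_0'(x) = -1/2 + 8/3·(x - 2) - 15·(x - 2)², so S_0'(3) = -77/6. On the right, S_1'(3) = b, so b = -77/6.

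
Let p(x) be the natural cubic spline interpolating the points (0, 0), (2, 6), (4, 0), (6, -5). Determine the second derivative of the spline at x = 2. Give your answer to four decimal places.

-4.9000

Let m_i = p''(x_i). Step sizes h_i = 2, 2, 2; slopes of the chords Δ_i = (y_(i+1) - y_i)/h_i = 3, -3, -5/2.
  2·m_0 + 8·m_1 + 2·m_2 = 6(Δ_1 - Δ_0) = -36
  2·m_1 + 8·m_2 + 2·m_3 = 6(Δ_2 - Δ_1) = 3
Natural end conditions: m_0 = m_3 = 0.
Hence m_0 = 0, m_1 = -49/10, m_2 = 8/5, m_3 = 0.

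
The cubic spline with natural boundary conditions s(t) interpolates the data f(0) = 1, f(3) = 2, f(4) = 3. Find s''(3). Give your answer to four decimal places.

With M_i denoting the second derivative at x_i, h_i = 3, 1, and Δ_i = (y_(i+1) − y_i)/h_i = 1/3, 1:
  3·M_0 + 8·M_1 + 1·M_2 = 6(Δ_1 - Δ_0) = 4
Natural end conditions: M_0 = M_2 = 0.
Hence M_0 = 0, M_1 = 1/2, M_2 = 0.

0.5000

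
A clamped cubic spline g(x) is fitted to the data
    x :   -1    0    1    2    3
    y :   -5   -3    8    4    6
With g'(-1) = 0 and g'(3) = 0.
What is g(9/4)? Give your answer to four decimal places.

3.9735

With σ_i denoting the second derivative at x_i, h_i = 1, 1, 1, 1, and Δ_i = (y_(i+1) − y_i)/h_i = 2, 11, -4, 2:
  1·σ_0 + 4·σ_1 + 1·σ_2 = 6(Δ_1 - Δ_0) = 54
  1·σ_1 + 4·σ_2 + 1·σ_3 = 6(Δ_2 - Δ_1) = -90
  1·σ_2 + 4·σ_3 + 1·σ_4 = 6(Δ_3 - Δ_2) = 36
Clamped end conditions give two more equations: 2h_0·σ_0 + h_0·σ_1 = 6(Δ_0 - g'(-1)) = 12 and h_3·σ_3 + 2h_3·σ_4 = 6(g'(3) - Δ_3) = -12.
Forward elimination and back-substitution give σ_0 = -159/28, σ_1 = 327/14, σ_2 = -135/4, σ_3 = 303/14, σ_4 = -471/28.
On [2, 3], g(x) = 4 - 135/56·(x - 2) + 303/28·(x - 2)² - 359/56·(x - 2)³.
With (x - 2) = 1/4: g(9/4) = 14241/3584.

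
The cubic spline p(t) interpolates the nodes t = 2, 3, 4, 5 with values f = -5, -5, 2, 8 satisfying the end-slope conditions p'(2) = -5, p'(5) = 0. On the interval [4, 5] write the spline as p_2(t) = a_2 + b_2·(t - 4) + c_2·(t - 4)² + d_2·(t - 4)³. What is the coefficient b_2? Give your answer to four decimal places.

8.6667

Put σ_i = p'' at the i-th knot. Here h = (1, 1, 1) and Δ = (0, 7, 6), so the interior equations h_(i-1)·σ_(i-1) + 2(h_(i-1)+h_i)·σ_i + h_i·σ_(i+1) = 6(Δ_i − Δ_(i-1)) read
  1·σ_0 + 4·σ_1 + 1·σ_2 = 6(Δ_1 - Δ_0) = 42
  1·σ_1 + 4·σ_2 + 1·σ_3 = 6(Δ_2 - Δ_1) = -6
Clamped end conditions give two more equations: 2h_0·σ_0 + h_0·σ_1 = 6(Δ_0 - p'(2)) = 30 and h_2·σ_2 + 2h_2·σ_3 = 6(p'(5) - Δ_2) = -36.
Hence σ_0 = 34/3, σ_1 = 22/3, σ_2 = 4/3, σ_3 = -56/3.
On [4, 5], with p_2(t) = a_2 + b_2·(t - 4) + c_2·(t - 4)² + d_2·(t - 4)³: c_2 = σ_2/2 = 2/3, d_2 = (σ_3 - σ_2)/(6h_2) = -10/3, b_2 = Δ_2 - h_2(2σ_2 + σ_3)/6 = 26/3.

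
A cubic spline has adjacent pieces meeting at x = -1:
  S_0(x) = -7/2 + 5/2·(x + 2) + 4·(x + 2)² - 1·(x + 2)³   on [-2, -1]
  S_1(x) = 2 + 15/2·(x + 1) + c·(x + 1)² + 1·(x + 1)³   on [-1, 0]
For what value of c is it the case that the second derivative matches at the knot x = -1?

S_0''(x) = 8 - 6·(x + 2), so S_0''(-1) = 2. On the right, S_1''(-1) = 2c, so c = 1.

1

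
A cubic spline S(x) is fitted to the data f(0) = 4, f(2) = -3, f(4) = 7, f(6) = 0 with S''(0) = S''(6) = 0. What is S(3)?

Write σ_i for S''(x_i). With h_i = 2, 2, 2 and divided differences Δ_i = -7/2, 5, -7/2, the continuity of S' gives the tridiagonal system
  2·σ_0 + 8·σ_1 + 2·σ_2 = 6(Δ_1 - Δ_0) = 51
  2·σ_1 + 8·σ_2 + 2·σ_3 = 6(Δ_2 - Δ_1) = -51
Natural end conditions: σ_0 = σ_3 = 0.
Solving the tridiagonal system: σ_0 = 0, σ_1 = 17/2, σ_2 = -17/2, σ_3 = 0.
On [2, 4], S(x) = -3 + 13/6·(x - 2) + 17/4·(x - 2)² - 17/12·(x - 2)³.
With (x - 2) = 1: S(3) = 2.

2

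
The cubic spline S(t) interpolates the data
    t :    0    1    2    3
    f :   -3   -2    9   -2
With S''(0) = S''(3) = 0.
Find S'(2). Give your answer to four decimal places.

Put M_i = S'' at the i-th knot. Here h = (1, 1, 1) and Δ = (1, 11, -11), so the interior equations h_(i-1)·M_(i-1) + 2(h_(i-1)+h_i)·M_i + h_i·M_(i+1) = 6(Δ_i − Δ_(i-1)) read
  1·M_0 + 4·M_1 + 1·M_2 = 6(Δ_1 - Δ_0) = 60
  1·M_1 + 4·M_2 + 1·M_3 = 6(Δ_2 - Δ_1) = -132
Natural end conditions: M_0 = M_3 = 0.
Solving the tridiagonal system: M_0 = 0, M_1 = 124/5, M_2 = -196/5, M_3 = 0.
On [2, 3], S'(t) = b_2 + 2c_2·(t - 2) + 3d_2·(t - 2)² with b_2 = Δ_2 - h_2(2M_2 + M_3)/6 = 31/15, c_2 = M_2/2 = -98/5, d_2 = (M_3 - M_2)/(6h_2) = 98/15. So S'(2) = 31/15.

2.0667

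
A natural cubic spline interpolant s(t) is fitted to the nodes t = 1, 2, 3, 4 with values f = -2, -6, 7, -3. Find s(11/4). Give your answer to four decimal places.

4.7125

Put M_i = s'' at the i-th knot. Here h = (1, 1, 1) and Δ = (-4, 13, -10), so the interior equations h_(i-1)·M_(i-1) + 2(h_(i-1)+h_i)·M_i + h_i·M_(i+1) = 6(Δ_i − Δ_(i-1)) read
  1·M_0 + 4·M_1 + 1·M_2 = 6(Δ_1 - Δ_0) = 102
  1·M_1 + 4·M_2 + 1·M_3 = 6(Δ_2 - Δ_1) = -138
Natural end conditions: M_0 = M_3 = 0.
Solving: M_0 = 0, M_1 = 182/5, M_2 = -218/5, M_3 = 0.
On [2, 3], s(t) = -6 + 122/15·(t - 2) + 91/5·(t - 2)² - 40/3·(t - 2)³.
With (t - 2) = 3/4: s(11/4) = 377/80.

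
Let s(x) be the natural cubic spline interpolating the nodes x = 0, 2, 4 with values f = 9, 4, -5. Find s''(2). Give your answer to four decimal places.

-1.5000

With M_i denoting the second derivative at x_i, h_i = 2, 2, and Δ_i = (y_(i+1) − y_i)/h_i = -5/2, -9/2:
  2·M_0 + 8·M_1 + 2·M_2 = 6(Δ_1 - Δ_0) = -12
Natural end conditions: M_0 = M_2 = 0.
Forward elimination and back-substitution give M_0 = 0, M_1 = -3/2, M_2 = 0.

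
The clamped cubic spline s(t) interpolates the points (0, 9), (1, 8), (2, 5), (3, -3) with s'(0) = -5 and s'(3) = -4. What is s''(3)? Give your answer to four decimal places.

17.4667

Let σ_i = s''(x_i). Step sizes h_i = 1, 1, 1; slopes of the chords Δ_i = (y_(i+1) - y_i)/h_i = -1, -3, -8.
  1·σ_0 + 4·σ_1 + 1·σ_2 = 6(Δ_1 - Δ_0) = -12
  1·σ_1 + 4·σ_2 + 1·σ_3 = 6(Δ_2 - Δ_1) = -30
Clamped end conditions give two more equations: 2h_0·σ_0 + h_0·σ_1 = 6(Δ_0 - s'(0)) = 24 and h_2·σ_2 + 2h_2·σ_3 = 6(s'(3) - Δ_2) = 24.
Solving: σ_0 = 208/15, σ_1 = -56/15, σ_2 = -164/15, σ_3 = 262/15.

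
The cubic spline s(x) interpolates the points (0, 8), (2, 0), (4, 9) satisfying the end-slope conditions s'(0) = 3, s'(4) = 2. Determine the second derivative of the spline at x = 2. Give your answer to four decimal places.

Write M_i for s''(x_i). With h_i = 2, 2 and divided differences Δ_i = -4, 9/2, the continuity of s' gives the tridiagonal system
  2·M_0 + 8·M_1 + 2·M_2 = 6(Δ_1 - Δ_0) = 51
Clamped end conditions give two more equations: 2h_0·M_0 + h_0·M_1 = 6(Δ_0 - s'(0)) = -42 and h_1·M_1 + 2h_1·M_2 = 6(s'(4) - Δ_1) = -15.
Hence M_0 = -137/8, M_1 = 53/4, M_2 = -83/8.

13.2500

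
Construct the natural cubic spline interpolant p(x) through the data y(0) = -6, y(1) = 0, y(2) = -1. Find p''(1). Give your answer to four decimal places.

Put M_i = p'' at the i-th knot. Here h = (1, 1) and Δ = (6, -1), so the interior equations h_(i-1)·M_(i-1) + 2(h_(i-1)+h_i)·M_i + h_i·M_(i+1) = 6(Δ_i − Δ_(i-1)) read
  1·M_0 + 4·M_1 + 1·M_2 = 6(Δ_1 - Δ_0) = -42
Natural end conditions: M_0 = M_2 = 0.
Solving: M_0 = 0, M_1 = -21/2, M_2 = 0.

-10.5000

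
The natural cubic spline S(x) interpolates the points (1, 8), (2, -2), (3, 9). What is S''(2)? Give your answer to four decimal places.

With m_i denoting the second derivative at x_i, h_i = 1, 1, and Δ_i = (y_(i+1) − y_i)/h_i = -10, 11:
  1·m_0 + 4·m_1 + 1·m_2 = 6(Δ_1 - Δ_0) = 126
Natural end conditions: m_0 = m_2 = 0.
Forward elimination and back-substitution give m_0 = 0, m_1 = 63/2, m_2 = 0.

31.5000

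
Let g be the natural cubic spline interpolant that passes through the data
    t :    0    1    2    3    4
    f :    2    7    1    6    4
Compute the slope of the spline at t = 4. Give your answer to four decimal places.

Write m_i for g''(x_i). With h_i = 1, 1, 1, 1 and divided differences Δ_i = 5, -6, 5, -2, the continuity of g' gives the tridiagonal system
  1·m_0 + 4·m_1 + 1·m_2 = 6(Δ_1 - Δ_0) = -66
  1·m_1 + 4·m_2 + 1·m_3 = 6(Δ_2 - Δ_1) = 66
  1·m_2 + 4·m_3 + 1·m_4 = 6(Δ_3 - Δ_2) = -42
Natural end conditions: m_0 = m_4 = 0.
Forward elimination and back-substitution give m_0 = 0, m_1 = -162/7, m_2 = 186/7, m_3 = -120/7, m_4 = 0.
On [3, 4], g'(t) = b_3 + 2c_3·(t - 3) + 3d_3·(t - 3)² with b_3 = Δ_3 - h_3(2m_3 + m_4)/6 = 26/7, c_3 = m_3/2 = -60/7, d_3 = (m_4 - m_3)/(6h_3) = 20/7. So g'(4) = -34/7.

-4.8571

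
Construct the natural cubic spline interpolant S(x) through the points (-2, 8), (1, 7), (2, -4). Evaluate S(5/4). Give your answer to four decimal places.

Let M_i = S''(x_i). Step sizes h_i = 3, 1; slopes of the chords Δ_i = (y_(i+1) - y_i)/h_i = -1/3, -11.
  3·M_0 + 8·M_1 + 1·M_2 = 6(Δ_1 - Δ_0) = -64
Natural end conditions: M_0 = M_2 = 0.
Forward elimination and back-substitution give M_0 = 0, M_1 = -8, M_2 = 0.
On [1, 2], S(x) = 7 - 25/3·(x - 1) - 4·(x - 1)² + 4/3·(x - 1)³.
With (x - 1) = 1/4: S(5/4) = 75/16.

4.6875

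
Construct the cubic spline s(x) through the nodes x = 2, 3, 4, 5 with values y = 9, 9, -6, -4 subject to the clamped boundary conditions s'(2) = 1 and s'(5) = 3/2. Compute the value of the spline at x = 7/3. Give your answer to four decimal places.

9.8568

Let m_i = s''(x_i). Step sizes h_i = 1, 1, 1; slopes of the chords Δ_i = (y_(i+1) - y_i)/h_i = 0, -15, 2.
  1·m_0 + 4·m_1 + 1·m_2 = 6(Δ_1 - Δ_0) = -90
  1·m_1 + 4·m_2 + 1·m_3 = 6(Δ_2 - Δ_1) = 102
Clamped end conditions give two more equations: 2h_0·m_0 + h_0·m_1 = 6(Δ_0 - s'(2)) = -6 and h_2·m_2 + 2h_2·m_3 = 6(s'(5) - Δ_2) = -3.
Forward elimination and back-substitution give m_0 = 227/15, m_1 = -544/15, m_2 = 599/15, m_3 = -322/15.
On [2, 3], s(x) = 9 + 1·(x - 2) + 227/30·(x - 2)² - 257/30·(x - 2)³.
With (x - 2) = 1/3: s(7/3) = 3992/405.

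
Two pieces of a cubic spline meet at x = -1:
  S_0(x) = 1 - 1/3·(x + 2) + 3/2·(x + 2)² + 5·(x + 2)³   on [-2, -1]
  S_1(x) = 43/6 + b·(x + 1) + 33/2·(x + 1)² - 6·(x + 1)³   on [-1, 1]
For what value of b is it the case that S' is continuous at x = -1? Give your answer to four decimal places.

S_0'(x) = -1/3 + 3·(x + 2) + 15·(x + 2)², so S_0'(-1) = 53/3. On the right, S_1'(-1) = b, so b = 53/3.

17.6667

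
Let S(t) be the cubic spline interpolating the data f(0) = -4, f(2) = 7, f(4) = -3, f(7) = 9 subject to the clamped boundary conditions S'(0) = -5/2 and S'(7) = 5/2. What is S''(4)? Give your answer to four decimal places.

Let m_i = S''(x_i). Step sizes h_i = 2, 2, 3; slopes of the chords Δ_i = (y_(i+1) - y_i)/h_i = 11/2, -5, 4.
  2·m_0 + 8·m_1 + 2·m_2 = 6(Δ_1 - Δ_0) = -63
  2·m_1 + 10·m_2 + 3·m_3 = 6(Δ_2 - Δ_1) = 54
Clamped end conditions give two more equations: 2h_0·m_0 + h_0·m_1 = 6(Δ_0 - S'(0)) = 48 and h_2·m_2 + 2h_2·m_3 = 6(S'(7) - Δ_2) = -9.
Solving: m_0 = 1459/74, m_1 = -571/37, m_2 = 389/37, m_3 = -250/37.

10.5135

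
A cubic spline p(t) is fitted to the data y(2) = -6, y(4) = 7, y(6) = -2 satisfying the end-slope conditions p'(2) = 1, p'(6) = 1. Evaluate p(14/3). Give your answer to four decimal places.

4.8148

Let M_i = p''(x_i). Step sizes h_i = 2, 2; slopes of the chords Δ_i = (y_(i+1) - y_i)/h_i = 13/2, -9/2.
  2·M_0 + 8·M_1 + 2·M_2 = 6(Δ_1 - Δ_0) = -66
Clamped end conditions give two more equations: 2h_0·M_0 + h_0·M_1 = 6(Δ_0 - p'(2)) = 33 and h_1·M_1 + 2h_1·M_2 = 6(p'(6) - Δ_1) = 33.
Forward elimination and back-substitution give M_0 = 33/2, M_1 = -33/2, M_2 = 33/2.
On [4, 6], p(t) = 7 + 1·(t - 4) - 33/4·(t - 4)² + 11/4·(t - 4)³.
With (t - 4) = 2/3: p(14/3) = 130/27.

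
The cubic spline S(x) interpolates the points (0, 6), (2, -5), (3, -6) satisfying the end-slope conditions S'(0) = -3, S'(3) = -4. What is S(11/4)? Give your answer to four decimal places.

-5.3711

Write m_i for S''(x_i). With h_i = 2, 1 and divided differences Δ_i = -11/2, -1, the continuity of S' gives the tridiagonal system
  2·m_0 + 6·m_1 + 1·m_2 = 6(Δ_1 - Δ_0) = 27
Clamped end conditions give two more equations: 2h_0·m_0 + h_0·m_1 = 6(Δ_0 - S'(0)) = -15 and h_1·m_1 + 2h_1·m_2 = 6(S'(3) - Δ_1) = -18.
Forward elimination and back-substitution give m_0 = -103/12, m_1 = 29/3, m_2 = -83/6.
On [2, 3], S(x) = -5 - 23/12·(x - 2) + 29/6·(x - 2)² - 47/12·(x - 2)³.
With (x - 2) = 3/4: S(11/4) = -1375/256.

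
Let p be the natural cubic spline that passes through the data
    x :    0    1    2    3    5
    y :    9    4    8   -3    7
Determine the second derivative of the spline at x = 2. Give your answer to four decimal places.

Put σ_i = p'' at the i-th knot. Here h = (1, 1, 1, 2) and Δ = (-5, 4, -11, 5), so the interior equations h_(i-1)·σ_(i-1) + 2(h_(i-1)+h_i)·σ_i + h_i·σ_(i+1) = 6(Δ_i − Δ_(i-1)) read
  1·σ_0 + 4·σ_1 + 1·σ_2 = 6(Δ_1 - Δ_0) = 54
  1·σ_1 + 4·σ_2 + 1·σ_3 = 6(Δ_2 - Δ_1) = -90
  1·σ_2 + 6·σ_3 + 2·σ_4 = 6(Δ_3 - Δ_2) = 96
Natural end conditions: σ_0 = σ_4 = 0.
Forward elimination and back-substitution give σ_0 = 0, σ_1 = 939/43, σ_2 = -1434/43, σ_3 = 927/43, σ_4 = 0.

-33.3488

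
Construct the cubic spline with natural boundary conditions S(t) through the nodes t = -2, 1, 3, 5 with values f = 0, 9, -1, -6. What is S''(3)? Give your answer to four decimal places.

Put M_i = S'' at the i-th knot. Here h = (3, 2, 2) and Δ = (3, -5, -5/2), so the interior equations h_(i-1)·M_(i-1) + 2(h_(i-1)+h_i)·M_i + h_i·M_(i+1) = 6(Δ_i − Δ_(i-1)) read
  3·M_0 + 10·M_1 + 2·M_2 = 6(Δ_1 - Δ_0) = -48
  2·M_1 + 8·M_2 + 2·M_3 = 6(Δ_2 - Δ_1) = 15
Natural end conditions: M_0 = M_3 = 0.
Solving the tridiagonal system: M_0 = 0, M_1 = -207/38, M_2 = 123/38, M_3 = 0.

3.2368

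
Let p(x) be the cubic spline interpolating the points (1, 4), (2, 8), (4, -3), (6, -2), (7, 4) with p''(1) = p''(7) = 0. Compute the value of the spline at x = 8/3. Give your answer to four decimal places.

5.9185

Let m_i = p''(x_i). Step sizes h_i = 1, 2, 2, 1; slopes of the chords Δ_i = (y_(i+1) - y_i)/h_i = 4, -11/2, 1/2, 6.
  1·m_0 + 6·m_1 + 2·m_2 = 6(Δ_1 - Δ_0) = -57
  2·m_1 + 8·m_2 + 2·m_3 = 6(Δ_2 - Δ_1) = 36
  2·m_2 + 6·m_3 + 1·m_4 = 6(Δ_3 - Δ_2) = 33
Natural end conditions: m_0 = m_4 = 0.
Solving the tridiagonal system: m_0 = 0, m_1 = -117/10, m_2 = 33/5, m_3 = 33/10, m_4 = 0.
On [2, 4], p(x) = 8 + 1/10·(x - 2) - 117/20·(x - 2)² + 61/40·(x - 2)³.
With (x - 2) = 2/3: p(8/3) = 799/135.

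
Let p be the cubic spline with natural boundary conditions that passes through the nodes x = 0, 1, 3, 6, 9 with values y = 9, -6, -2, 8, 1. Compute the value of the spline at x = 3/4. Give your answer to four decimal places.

With M_i denoting the second derivative at x_i, h_i = 1, 2, 3, 3, and Δ_i = (y_(i+1) − y_i)/h_i = -15, 2, 10/3, -7/3:
  1·M_0 + 6·M_1 + 2·M_2 = 6(Δ_1 - Δ_0) = 102
  2·M_1 + 10·M_2 + 3·M_3 = 6(Δ_2 - Δ_1) = 8
  3·M_2 + 12·M_3 + 3·M_4 = 6(Δ_3 - Δ_2) = -34
Natural end conditions: M_0 = M_4 = 0.
Solving the tridiagonal system: M_0 = 0, M_1 = 1821/103, M_2 = -210/103, M_3 = -718/309, M_4 = 0.
On [0, 1], p(x) = 9 - 3697/206·x + 0·x² + 607/206·x³.
With x = 3/4: p(3/4) = -42411/13184.

-3.2169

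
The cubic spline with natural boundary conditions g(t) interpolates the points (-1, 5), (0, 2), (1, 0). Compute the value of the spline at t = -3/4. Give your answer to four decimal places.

Write M_i for g''(x_i). With h_i = 1, 1 and divided differences Δ_i = -3, -2, the continuity of g' gives the tridiagonal system
  1·M_0 + 4·M_1 + 1·M_2 = 6(Δ_1 - Δ_0) = 6
Natural end conditions: M_0 = M_2 = 0.
Solving the tridiagonal system: M_0 = 0, M_1 = 3/2, M_2 = 0.
On [-1, 0], g(t) = 5 - 13/4·(t + 1) + 0·(t + 1)² + 1/4·(t + 1)³.
With (t + 1) = 1/4: g(-3/4) = 1073/256.

4.1914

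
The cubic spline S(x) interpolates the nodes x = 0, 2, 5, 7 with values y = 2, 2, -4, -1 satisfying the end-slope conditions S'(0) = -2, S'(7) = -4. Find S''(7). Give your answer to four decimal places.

-10.9688

Put M_i = S'' at the i-th knot. Here h = (2, 3, 2) and Δ = (0, -2, 3/2), so the interior equations h_(i-1)·M_(i-1) + 2(h_(i-1)+h_i)·M_i + h_i·M_(i+1) = 6(Δ_i − Δ_(i-1)) read
  2·M_0 + 10·M_1 + 3·M_2 = 6(Δ_1 - Δ_0) = -12
  3·M_1 + 10·M_2 + 2·M_3 = 6(Δ_2 - Δ_1) = 21
Clamped end conditions give two more equations: 2h_0·M_0 + h_0·M_1 = 6(Δ_0 - S'(0)) = 12 and h_2·M_2 + 2h_2·M_3 = 6(S'(7) - Δ_2) = -33.
Solving the tridiagonal system: M_0 = 157/32, M_1 = -61/16, M_2 = 87/16, M_3 = -351/32.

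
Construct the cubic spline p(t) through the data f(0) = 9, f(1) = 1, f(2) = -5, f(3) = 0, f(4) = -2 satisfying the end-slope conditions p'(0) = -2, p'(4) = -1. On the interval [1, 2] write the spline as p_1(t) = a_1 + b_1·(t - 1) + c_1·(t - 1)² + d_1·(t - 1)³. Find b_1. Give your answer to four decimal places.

-10.3214

With σ_i denoting the second derivative at x_i, h_i = 1, 1, 1, 1, and Δ_i = (y_(i+1) − y_i)/h_i = -8, -6, 5, -2:
  1·σ_0 + 4·σ_1 + 1·σ_2 = 6(Δ_1 - Δ_0) = 12
  1·σ_1 + 4·σ_2 + 1·σ_3 = 6(Δ_2 - Δ_1) = 66
  1·σ_2 + 4·σ_3 + 1·σ_4 = 6(Δ_3 - Δ_2) = -42
Clamped end conditions give two more equations: 2h_0·σ_0 + h_0·σ_1 = 6(Δ_0 - p'(0)) = -36 and h_3·σ_3 + 2h_3·σ_4 = 6(p'(4) - Δ_3) = 6.
Hence σ_0 = -271/14, σ_1 = 19/7, σ_2 = 41/2, σ_3 = -131/7, σ_4 = 173/14.
On [1, 2], with p_1(t) = a_1 + b_1·(t - 1) + c_1·(t - 1)² + d_1·(t - 1)³: c_1 = σ_1/2 = 19/14, d_1 = (σ_2 - σ_1)/(6h_1) = 83/28, b_1 = Δ_1 - h_1(2σ_1 + σ_2)/6 = -289/28.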